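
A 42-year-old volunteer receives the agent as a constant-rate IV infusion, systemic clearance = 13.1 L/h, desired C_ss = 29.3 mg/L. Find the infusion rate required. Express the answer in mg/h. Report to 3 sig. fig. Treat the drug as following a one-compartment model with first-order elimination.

At steady state, infusion rate R₀ = Css × CL = 29.3 × 13.10 = 383.8 mg/h

384 mg/h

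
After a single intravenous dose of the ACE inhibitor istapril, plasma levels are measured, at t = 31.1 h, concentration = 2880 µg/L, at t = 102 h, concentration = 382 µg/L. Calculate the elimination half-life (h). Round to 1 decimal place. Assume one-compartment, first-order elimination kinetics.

k = ln(C₁/C₂) / (t₂ − t₁) = ln(2880/382) / (102 − 31.1)
  = 2.020 / 70.90 = 0.02849 h⁻¹
t½ = ln2 / k = 0.693147 / 0.02849 = 24.33 h

24.3 h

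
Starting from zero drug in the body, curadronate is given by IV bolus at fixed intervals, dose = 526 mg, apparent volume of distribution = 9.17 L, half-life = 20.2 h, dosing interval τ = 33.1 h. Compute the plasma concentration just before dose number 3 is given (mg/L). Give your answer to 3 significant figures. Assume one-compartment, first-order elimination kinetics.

24.3 mg/L

C₀ per dose = Dose / Vd = 526 / 9.17 = 57.36 mg/L
k = ln2 / t½ = 0.693147 / 20.2 = 0.03431 h⁻¹
Fraction remaining after one interval: r = e^(−kτ) = e^(−0.03431 × 33.1) = 0.3212
Before dose 3, 2 doses have been given (aged 1τ, 2τ).
C_trough = C₀ × (r + r²) = 57.36 × (0.3212 + 0.1032) = 24.34 mg/L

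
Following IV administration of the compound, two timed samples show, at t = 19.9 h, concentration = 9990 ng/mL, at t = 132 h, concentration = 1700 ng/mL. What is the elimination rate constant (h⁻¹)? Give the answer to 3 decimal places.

k = ln(C₁/C₂) / (t₂ − t₁) = ln(9990/1700) / (132 − 19.9)
  = 1.771 / 112.1 = 0.01580 h⁻¹

0.016 h⁻¹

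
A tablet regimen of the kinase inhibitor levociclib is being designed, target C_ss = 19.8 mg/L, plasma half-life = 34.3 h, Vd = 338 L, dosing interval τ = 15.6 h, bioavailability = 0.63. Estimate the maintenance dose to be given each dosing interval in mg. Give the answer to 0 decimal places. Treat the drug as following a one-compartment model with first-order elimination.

k = ln2 / t½ = 0.693147 / 34.3 = 0.02021 h⁻¹
CL = k × Vd = 0.02021 × 338 = 6.831 L/h
At steady state, F × (Dose/τ) = Css × CL.
Dose = Css × CL × τ / F = 19.8 × 6.831 × 15.6 / 0.63 = 3349 mg

3349 mg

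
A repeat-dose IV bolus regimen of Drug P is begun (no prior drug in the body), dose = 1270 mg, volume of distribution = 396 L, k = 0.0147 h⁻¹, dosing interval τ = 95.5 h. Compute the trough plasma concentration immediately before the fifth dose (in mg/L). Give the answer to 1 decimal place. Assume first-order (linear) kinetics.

1.0 mg/L

C₀ per dose = Dose / Vd = 1270 / 396 = 3.207 mg/L
Fraction remaining after one interval: r = e^(−kτ) = e^(−0.01470 × 95.5) = 0.2456
Before dose 5, 4 doses have been given (aged 1τ, 2τ, 3τ, 4τ).
C_trough = C₀ × (r + r² + … + r^4) = C₀ × r(1−r^4)/(1−r)
        = 3.207 × 0.2456 × (1 − 0.003638) / (1 − 0.2456) = 1.040 mg/L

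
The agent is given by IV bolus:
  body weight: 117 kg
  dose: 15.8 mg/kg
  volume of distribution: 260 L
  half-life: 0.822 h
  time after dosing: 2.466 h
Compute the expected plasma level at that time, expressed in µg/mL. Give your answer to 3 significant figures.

Total dose = 15.8 × 117 = 1849 mg
C₀ = Dose / Vd = 1849 / 260 = 7.112 mg/L
k = ln2 / t½ = 0.693147 / 0.822 = 0.8432 h⁻¹
t / t½ = 2.466 / 0.822 = 3 half-lives
C = C₀ × (1/2)^3 = 7.112 × 0.1250 = 0.8890 mg/L
(0.8890 mg/L = 0.8890 µg/mL)

0.889 µg/mL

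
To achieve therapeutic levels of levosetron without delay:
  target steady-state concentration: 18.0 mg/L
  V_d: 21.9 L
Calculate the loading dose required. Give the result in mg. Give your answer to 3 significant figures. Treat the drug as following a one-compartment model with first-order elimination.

394 mg

LD = Css × Vd = 18.0 × 21.9 = 394.2 mg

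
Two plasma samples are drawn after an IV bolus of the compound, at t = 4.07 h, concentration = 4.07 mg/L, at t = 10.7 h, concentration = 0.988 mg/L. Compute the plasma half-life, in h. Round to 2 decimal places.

k = ln(C₁/C₂) / (t₂ − t₁) = ln(4.07/0.988) / (10.7 − 4.07)
  = 1.416 / 6.630 = 0.2136 h⁻¹
t½ = ln2 / k = 0.693147 / 0.2136 = 3.245 h

3.25 h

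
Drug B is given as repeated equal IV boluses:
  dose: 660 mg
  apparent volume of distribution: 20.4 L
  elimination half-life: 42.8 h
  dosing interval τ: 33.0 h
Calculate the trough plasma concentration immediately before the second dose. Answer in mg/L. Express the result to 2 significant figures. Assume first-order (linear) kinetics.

19 mg/L

C₀ per dose = Dose / Vd = 660 / 20.4 = 32.35 mg/L
k = ln2 / t½ = 0.693147 / 42.8 = 0.01620 h⁻¹
Fraction remaining after one interval: r = e^(−kτ) = e^(−0.01620 × 33.0) = 0.5859
Before dose 2, 1 dose has been given (aged 1τ).
C_trough = C₀ × r = 32.35 × 0.5859 = 18.95 mg/L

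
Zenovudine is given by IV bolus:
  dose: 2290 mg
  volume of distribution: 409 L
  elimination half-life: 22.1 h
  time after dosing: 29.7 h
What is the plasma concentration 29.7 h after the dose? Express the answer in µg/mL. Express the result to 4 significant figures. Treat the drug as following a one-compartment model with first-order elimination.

2.206 µg/mL

C₀ = Dose / Vd = 2290 / 409 = 5.599 mg/L
k = ln2 / t½ = 0.693147 / 22.1 = 0.03136 h⁻¹
C = C₀ · e^(−k·t) = 5.599 × e^(−0.03136 × 29.7)
  = 5.599 × 0.3940 = 2.206 mg/L
(2.206 mg/L = 2.206 µg/mL)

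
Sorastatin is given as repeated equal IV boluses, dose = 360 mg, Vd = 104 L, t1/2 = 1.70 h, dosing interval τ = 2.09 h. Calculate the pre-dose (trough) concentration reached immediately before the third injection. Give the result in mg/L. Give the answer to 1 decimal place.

C₀ per dose = Dose / Vd = 360 / 104 = 3.462 mg/L
k = ln2 / t½ = 0.693147 / 1.70 = 0.4077 h⁻¹
Fraction remaining after one interval: r = e^(−kτ) = e^(−0.4077 × 2.09) = 0.4265
Before dose 3, 2 doses have been given (aged 1τ, 2τ).
C_trough = C₀ × (r + r²) = 3.462 × (0.4265 + 0.1819) = 2.106 mg/L

2.1 mg/L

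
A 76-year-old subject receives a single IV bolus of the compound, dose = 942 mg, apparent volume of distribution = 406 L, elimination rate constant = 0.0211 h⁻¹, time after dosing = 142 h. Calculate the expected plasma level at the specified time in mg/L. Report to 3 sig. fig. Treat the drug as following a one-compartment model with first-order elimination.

C₀ = Dose / Vd = 942.0 / 406 = 2.320 mg/L
C = C₀ · e^(−k·t) = 2.320 × e^(−0.02110 × 142)
  = 2.320 × 0.04998 = 0.1160 mg/L

0.116 mg/L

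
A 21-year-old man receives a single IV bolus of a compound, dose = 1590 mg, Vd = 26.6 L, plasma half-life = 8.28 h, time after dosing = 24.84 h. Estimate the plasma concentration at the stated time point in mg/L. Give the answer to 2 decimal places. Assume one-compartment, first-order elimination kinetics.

7.47 mg/L

C₀ = Dose / Vd = 1590 / 26.6 = 59.77 mg/L
k = ln2 / t½ = 0.693147 / 8.28 = 0.08371 h⁻¹
t / t½ = 24.84 / 8.28 = 3 half-lives
C = C₀ × (1/2)^3 = 59.77 × 0.1250 = 7.471 mg/L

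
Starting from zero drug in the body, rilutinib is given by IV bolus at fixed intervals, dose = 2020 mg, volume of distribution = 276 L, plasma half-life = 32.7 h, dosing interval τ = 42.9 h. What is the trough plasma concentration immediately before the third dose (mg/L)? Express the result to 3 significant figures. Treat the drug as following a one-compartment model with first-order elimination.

4.14 mg/L

C₀ per dose = Dose / Vd = 2020 / 276 = 7.319 mg/L
k = ln2 / t½ = 0.693147 / 32.7 = 0.02120 h⁻¹
Fraction remaining after one interval: r = e^(−kτ) = e^(−0.02120 × 42.9) = 0.4027
Before dose 3, 2 doses have been given (aged 1τ, 2τ).
C_trough = C₀ × (r + r²) = 7.319 × (0.4027 + 0.1622) = 4.135 mg/L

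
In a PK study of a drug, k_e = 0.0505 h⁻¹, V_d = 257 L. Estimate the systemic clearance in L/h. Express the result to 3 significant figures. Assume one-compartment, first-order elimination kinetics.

13.0 L/h

CL = k × Vd = 0.0505 × 257 = 12.98 L/h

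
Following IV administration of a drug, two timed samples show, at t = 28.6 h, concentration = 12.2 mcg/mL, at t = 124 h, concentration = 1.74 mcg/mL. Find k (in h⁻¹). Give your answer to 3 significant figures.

0.0204 h⁻¹

k = ln(C₁/C₂) / (t₂ − t₁) = ln(12.2/1.74) / (124 − 28.6)
  = 1.948 / 95.40 = 0.02042 h⁻¹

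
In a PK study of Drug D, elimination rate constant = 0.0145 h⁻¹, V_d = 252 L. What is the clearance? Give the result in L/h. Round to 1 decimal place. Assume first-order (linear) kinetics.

CL = k × Vd = 0.0145 × 252 = 3.654 L/h

3.7 L/h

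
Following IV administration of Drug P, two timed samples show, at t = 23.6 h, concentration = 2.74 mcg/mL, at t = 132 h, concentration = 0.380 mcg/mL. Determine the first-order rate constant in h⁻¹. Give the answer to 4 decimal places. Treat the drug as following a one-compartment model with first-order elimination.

0.0182 h⁻¹

k = ln(C₁/C₂) / (t₂ − t₁) = ln(2.74/0.380) / (132 − 23.6)
  = 1.976 / 108.4 = 0.01823 h⁻¹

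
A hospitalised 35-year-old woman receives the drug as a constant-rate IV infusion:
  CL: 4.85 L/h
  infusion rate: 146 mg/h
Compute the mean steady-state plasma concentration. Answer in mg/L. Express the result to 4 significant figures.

30.10 mg/L

At steady state Css = R₀ / CL = 146 / 4.850 = 30.10 mg/L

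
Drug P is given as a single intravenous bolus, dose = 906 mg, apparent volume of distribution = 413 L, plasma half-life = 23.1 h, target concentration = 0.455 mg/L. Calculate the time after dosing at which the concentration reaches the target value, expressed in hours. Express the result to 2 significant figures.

C₀ = Dose / Vd = 906.0 / 413 = 2.194 mg/L
k = ln2 / t½ = 0.693147 / 23.1 = 0.03001 h⁻¹
t = ln(C₀ / C) / k = ln(2.194 / 0.455) / 0.03001
  = ln(4.822) / 0.03001 = 1.573 / 0.03001 = 52.42 h

52 h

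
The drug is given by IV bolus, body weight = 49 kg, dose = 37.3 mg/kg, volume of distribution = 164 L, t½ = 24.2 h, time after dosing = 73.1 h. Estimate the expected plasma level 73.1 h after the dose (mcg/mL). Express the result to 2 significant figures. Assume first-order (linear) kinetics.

Total dose = 37.3 × 49 = 1828 mg
C₀ = Dose / Vd = 1828 / 164 = 11.15 mg/L
k = ln2 / t½ = 0.693147 / 24.2 = 0.02864 h⁻¹
C = C₀ · e^(−k·t) = 11.15 × e^(−0.02864 × 73.1)
  = 11.15 × 0.1232 = 1.374 mg/L
(1.374 mg/L = 1.374 mcg/mL)

1.4 mcg/mL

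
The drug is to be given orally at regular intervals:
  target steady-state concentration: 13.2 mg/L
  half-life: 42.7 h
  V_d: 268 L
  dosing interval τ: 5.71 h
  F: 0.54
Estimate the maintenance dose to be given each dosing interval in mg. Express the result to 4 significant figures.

607.2 mg

k = ln2 / t½ = 0.693147 / 42.7 = 0.01623 h⁻¹
CL = k × Vd = 0.01623 × 268 = 4.350 L/h
At steady state, F × (Dose/τ) = Css × CL.
Dose = Css × CL × τ / F = 13.2 × 4.350 × 5.71 / 0.54 = 607.2 mg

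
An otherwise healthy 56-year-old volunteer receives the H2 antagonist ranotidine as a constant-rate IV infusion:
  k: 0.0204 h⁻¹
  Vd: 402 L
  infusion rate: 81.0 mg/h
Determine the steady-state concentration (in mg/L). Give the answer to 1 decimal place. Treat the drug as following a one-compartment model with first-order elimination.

CL = k × Vd = 0.02040 × 402 = 8.201 L/h
At steady state Css = R₀ / CL = 81.0 / 8.201 = 9.877 mg/L

9.9 mg/L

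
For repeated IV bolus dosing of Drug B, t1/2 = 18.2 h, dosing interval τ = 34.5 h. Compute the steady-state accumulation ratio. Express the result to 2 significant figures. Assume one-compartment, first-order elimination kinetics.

k = ln2 / t½ = 0.693147 / 18.2 = 0.03809 h⁻¹
e^(−kτ) = e^(−0.03809 × 34.5) = 0.2687
Accumulation ratio R = 1 / (1 − e^(−kτ)) = 1 / (1 − 0.2687) = 1.367

1.4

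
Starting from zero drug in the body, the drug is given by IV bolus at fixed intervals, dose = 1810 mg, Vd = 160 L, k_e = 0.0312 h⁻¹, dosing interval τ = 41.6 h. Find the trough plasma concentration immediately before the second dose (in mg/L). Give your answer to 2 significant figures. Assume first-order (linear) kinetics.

C₀ per dose = Dose / Vd = 1810 / 160 = 11.31 mg/L
Fraction remaining after one interval: r = e^(−kτ) = e^(−0.03120 × 41.6) = 0.2731
Before dose 2, 1 dose has been given (aged 1τ).
C_trough = C₀ × r = 11.31 × 0.2731 = 3.089 mg/L

3.1 mg/L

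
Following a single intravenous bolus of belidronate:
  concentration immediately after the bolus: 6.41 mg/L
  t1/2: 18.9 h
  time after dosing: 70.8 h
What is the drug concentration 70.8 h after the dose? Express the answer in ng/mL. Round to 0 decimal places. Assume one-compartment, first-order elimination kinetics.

k = ln2 / t½ = 0.693147 / 18.9 = 0.03667 h⁻¹
C = C₀ · e^(−k·t) = 6.410 × e^(−0.03667 × 70.8)
  = 6.410 × 0.07455 = 0.4779 mg/L
Convert: 0.4779 mg/L × 1000 = 477.9 ng/mL

478 ng/mL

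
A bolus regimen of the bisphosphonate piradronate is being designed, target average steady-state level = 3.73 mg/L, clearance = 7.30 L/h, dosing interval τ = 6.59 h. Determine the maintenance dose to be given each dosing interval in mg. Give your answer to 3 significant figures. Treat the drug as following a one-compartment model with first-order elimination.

At steady state, Dose/τ = Css × CL.
Dose = Css × CL × τ = 3.73 × 7.300 × 6.59 = 179.4 mg

179 mg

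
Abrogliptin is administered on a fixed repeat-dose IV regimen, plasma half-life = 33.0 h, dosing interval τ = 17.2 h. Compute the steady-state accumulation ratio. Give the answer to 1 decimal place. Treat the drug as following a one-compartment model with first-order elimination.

k = ln2 / t½ = 0.693147 / 33.0 = 0.02100 h⁻¹
e^(−kτ) = e^(−0.02100 × 17.2) = 0.6968
Accumulation ratio R = 1 / (1 − e^(−kτ)) = 1 / (1 − 0.6968) = 3.298

3.3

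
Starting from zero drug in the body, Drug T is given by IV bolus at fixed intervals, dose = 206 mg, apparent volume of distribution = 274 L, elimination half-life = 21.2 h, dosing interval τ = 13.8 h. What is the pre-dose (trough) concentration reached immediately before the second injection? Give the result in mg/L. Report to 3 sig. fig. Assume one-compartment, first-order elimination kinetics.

0.479 mg/L

C₀ per dose = Dose / Vd = 206 / 274 = 0.7518 mg/L
k = ln2 / t½ = 0.693147 / 21.2 = 0.03270 h⁻¹
Fraction remaining after one interval: r = e^(−kτ) = e^(−0.03270 × 13.8) = 0.6368
Before dose 2, 1 dose has been given (aged 1τ).
C_trough = C₀ × r = 0.7518 × 0.6368 = 0.4787 mg/L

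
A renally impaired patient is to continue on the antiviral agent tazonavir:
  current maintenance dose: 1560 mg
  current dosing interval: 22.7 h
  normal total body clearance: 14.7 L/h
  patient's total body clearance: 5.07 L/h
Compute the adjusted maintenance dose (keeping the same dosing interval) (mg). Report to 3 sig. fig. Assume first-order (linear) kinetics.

To keep the same average steady-state level, dosing rate must scale with clearance.
CL ratio = 5.07 / 14.7 = 0.3449
New dose (same interval) = 1560 × 0.3449 = 538.0 mg

538 mg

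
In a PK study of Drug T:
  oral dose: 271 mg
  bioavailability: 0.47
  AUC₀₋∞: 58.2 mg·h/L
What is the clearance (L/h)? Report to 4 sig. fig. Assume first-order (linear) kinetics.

2.188 L/h

CL = F·Dose / AUC = 0.47 × 271 / 58.2 = 2.188 L/h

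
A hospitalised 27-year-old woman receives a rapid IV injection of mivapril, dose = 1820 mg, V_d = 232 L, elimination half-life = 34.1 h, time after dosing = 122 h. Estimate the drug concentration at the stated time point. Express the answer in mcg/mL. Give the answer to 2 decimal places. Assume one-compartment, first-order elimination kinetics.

C₀ = Dose / Vd = 1820 / 232 = 7.845 mg/L
k = ln2 / t½ = 0.693147 / 34.1 = 0.02033 h⁻¹
C = C₀ · e^(−k·t) = 7.845 × e^(−0.02033 × 122)
  = 7.845 × 0.08372 = 0.6568 mg/L
(0.6568 mg/L = 0.6568 mcg/mL)

0.66 mcg/mL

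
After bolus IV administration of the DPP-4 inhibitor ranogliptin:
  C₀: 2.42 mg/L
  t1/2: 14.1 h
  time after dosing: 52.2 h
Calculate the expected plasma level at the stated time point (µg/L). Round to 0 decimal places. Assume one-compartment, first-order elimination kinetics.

186 µg/L

k = ln2 / t½ = 0.693147 / 14.1 = 0.04916 h⁻¹
C = C₀ · e^(−k·t) = 2.420 × e^(−0.04916 × 52.2)
  = 2.420 × 0.07683 = 0.1859 mg/L
Convert: 0.1859 mg/L × 1000 = 185.9 µg/L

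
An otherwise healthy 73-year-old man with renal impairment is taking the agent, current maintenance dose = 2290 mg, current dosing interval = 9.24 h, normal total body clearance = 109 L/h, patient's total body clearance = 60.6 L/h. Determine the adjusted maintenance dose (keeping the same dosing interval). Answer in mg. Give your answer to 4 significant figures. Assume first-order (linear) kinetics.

To keep the same average steady-state level, dosing rate must scale with clearance.
CL ratio = 60.6 / 109 = 0.5560
New dose (same interval) = 2290 × 0.5560 = 1273 mg

1273 mg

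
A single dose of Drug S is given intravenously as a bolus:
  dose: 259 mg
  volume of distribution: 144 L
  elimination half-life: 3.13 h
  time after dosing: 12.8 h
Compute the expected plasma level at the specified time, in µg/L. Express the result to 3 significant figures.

106 µg/L

C₀ = Dose / Vd = 259.0 / 144 = 1.799 mg/L
k = ln2 / t½ = 0.693147 / 3.13 = 0.2215 h⁻¹
C = C₀ · e^(−k·t) = 1.799 × e^(−0.2215 × 12.8)
  = 1.799 × 0.05871 = 0.1056 mg/L
Convert: 0.1056 mg/L × 1000 = 105.6 µg/L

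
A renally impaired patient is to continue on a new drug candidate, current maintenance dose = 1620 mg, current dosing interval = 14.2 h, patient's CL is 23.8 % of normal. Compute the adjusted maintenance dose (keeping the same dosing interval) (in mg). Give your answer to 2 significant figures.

390 mg

To keep the same average steady-state level, dosing rate must scale with clearance.
CL ratio = 23.8 / 100 = 0.2380
New dose (same interval) = 1620 × 0.2380 = 385.6 mg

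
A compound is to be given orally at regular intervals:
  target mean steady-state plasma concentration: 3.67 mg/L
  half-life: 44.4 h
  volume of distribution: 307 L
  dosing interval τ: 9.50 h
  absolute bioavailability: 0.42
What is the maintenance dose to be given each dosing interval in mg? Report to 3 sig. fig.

398 mg

k = ln2 / t½ = 0.693147 / 44.4 = 0.01561 h⁻¹
CL = k × Vd = 0.01561 × 307 = 4.792 L/h
At steady state, F × (Dose/τ) = Css × CL.
Dose = Css × CL × τ / F = 3.67 × 4.792 × 9.50 / 0.42 = 397.8 mg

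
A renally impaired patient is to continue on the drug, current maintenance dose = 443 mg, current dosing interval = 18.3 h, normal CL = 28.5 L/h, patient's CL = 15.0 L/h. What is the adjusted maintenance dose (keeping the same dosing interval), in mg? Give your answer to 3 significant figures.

To keep the same average steady-state level, dosing rate must scale with clearance.
CL ratio = 15.0 / 28.5 = 0.5263
New dose (same interval) = 443 × 0.5263 = 233.2 mg

233 mg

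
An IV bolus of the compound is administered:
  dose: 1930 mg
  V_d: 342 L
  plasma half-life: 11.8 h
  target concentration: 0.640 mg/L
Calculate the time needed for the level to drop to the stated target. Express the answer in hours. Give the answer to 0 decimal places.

C₀ = Dose / Vd = 1930 / 342 = 5.643 mg/L
k = ln2 / t½ = 0.693147 / 11.8 = 0.05874 h⁻¹
t = ln(C₀ / C) / k = ln(5.643 / 0.640) / 0.05874
  = ln(8.817) / 0.05874 = 2.177 / 0.05874 = 37.06 h

37 h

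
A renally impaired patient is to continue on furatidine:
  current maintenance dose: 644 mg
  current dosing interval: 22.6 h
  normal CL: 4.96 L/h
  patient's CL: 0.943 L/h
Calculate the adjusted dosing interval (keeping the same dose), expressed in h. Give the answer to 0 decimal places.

119 h

To keep the same average steady-state level, dosing rate must scale with clearance.
CL ratio = 0.943 / 4.96 = 0.1901
New interval (same dose) = 22.6 / 0.1901 = 118.9 h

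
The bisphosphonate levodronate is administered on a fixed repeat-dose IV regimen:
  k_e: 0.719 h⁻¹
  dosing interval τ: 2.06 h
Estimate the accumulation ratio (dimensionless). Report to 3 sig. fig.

1.29

e^(−kτ) = e^(−0.7190 × 2.06) = 0.2274
Accumulation ratio R = 1 / (1 − e^(−kτ)) = 1 / (1 − 0.2274) = 1.294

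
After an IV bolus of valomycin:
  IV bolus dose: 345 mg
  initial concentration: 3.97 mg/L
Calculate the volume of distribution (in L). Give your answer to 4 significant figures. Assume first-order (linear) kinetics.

86.90 L

Vd = Dose / C₀ = 345.0 / 3.97 = 86.90 L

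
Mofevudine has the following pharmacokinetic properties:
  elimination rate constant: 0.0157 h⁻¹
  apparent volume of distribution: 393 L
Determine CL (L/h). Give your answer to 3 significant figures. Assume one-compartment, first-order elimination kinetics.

CL = k × Vd = 0.0157 × 393 = 6.170 L/h

6.17 L/h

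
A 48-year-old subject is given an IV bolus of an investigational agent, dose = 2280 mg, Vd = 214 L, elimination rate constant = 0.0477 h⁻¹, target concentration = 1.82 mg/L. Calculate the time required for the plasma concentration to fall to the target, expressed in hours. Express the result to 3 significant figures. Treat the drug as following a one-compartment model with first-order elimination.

C₀ = Dose / Vd = 2280 / 214 = 10.65 mg/L
t = ln(C₀ / C) / k = ln(10.65 / 1.82) / 0.04770
  = ln(5.852) / 0.04770 = 1.767 / 0.04770 = 37.04 h

37.0 h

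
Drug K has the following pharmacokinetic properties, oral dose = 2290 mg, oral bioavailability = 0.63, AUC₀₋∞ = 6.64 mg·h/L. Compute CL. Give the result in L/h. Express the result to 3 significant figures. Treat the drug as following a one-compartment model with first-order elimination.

217 L/h

CL = F·Dose / AUC = 0.63 × 2290 / 6.64 = 217.3 L/h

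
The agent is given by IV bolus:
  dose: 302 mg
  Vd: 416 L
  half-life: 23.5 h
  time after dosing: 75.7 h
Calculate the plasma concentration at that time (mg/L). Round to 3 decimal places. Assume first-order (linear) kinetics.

0.078 mg/L

C₀ = Dose / Vd = 302.0 / 416 = 0.7260 mg/L
k = ln2 / t½ = 0.693147 / 23.5 = 0.02950 h⁻¹
C = C₀ · e^(−k·t) = 0.7260 × e^(−0.02950 × 75.7)
  = 0.7260 × 0.1072 = 0.07783 mg/L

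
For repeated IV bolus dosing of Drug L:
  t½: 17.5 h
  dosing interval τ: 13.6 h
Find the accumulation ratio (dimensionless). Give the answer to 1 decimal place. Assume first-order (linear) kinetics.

k = ln2 / t½ = 0.693147 / 17.5 = 0.03961 h⁻¹
e^(−kτ) = e^(−0.03961 × 13.6) = 0.5835
Accumulation ratio R = 1 / (1 − e^(−kτ)) = 1 / (1 − 0.5835) = 2.401

2.4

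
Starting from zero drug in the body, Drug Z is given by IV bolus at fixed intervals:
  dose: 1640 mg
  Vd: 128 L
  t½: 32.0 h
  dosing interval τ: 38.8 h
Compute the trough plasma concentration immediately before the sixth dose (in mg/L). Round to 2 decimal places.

C₀ per dose = Dose / Vd = 1640 / 128 = 12.81 mg/L
k = ln2 / t½ = 0.693147 / 32.0 = 0.02166 h⁻¹
Fraction remaining after one interval: r = e^(−kτ) = e^(−0.02166 × 38.8) = 0.4315
Before dose 6, 5 doses have been given (aged 1τ, 2τ, 3τ, 4τ, 5τ).
C_trough = C₀ × (r + r² + … + r^5) = C₀ × r(1−r^5)/(1−r)
        = 12.81 × 0.4315 × (1 − 0.01496) / (1 − 0.4315) = 9.578 mg/L

9.58 mg/L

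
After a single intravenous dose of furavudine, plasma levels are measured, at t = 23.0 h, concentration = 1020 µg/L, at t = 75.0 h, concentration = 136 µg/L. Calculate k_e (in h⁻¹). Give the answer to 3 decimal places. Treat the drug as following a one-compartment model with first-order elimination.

0.039 h⁻¹

k = ln(C₁/C₂) / (t₂ − t₁) = ln(1020/136) / (75.0 − 23.0)
  = 2.015 / 52.00 = 0.03875 h⁻¹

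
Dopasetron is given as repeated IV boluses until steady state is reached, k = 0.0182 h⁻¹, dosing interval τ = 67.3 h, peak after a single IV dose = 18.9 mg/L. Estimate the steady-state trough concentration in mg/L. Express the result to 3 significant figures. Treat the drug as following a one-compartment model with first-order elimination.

e^(−kτ) = e^(−0.01820 × 67.3) = 0.2938
Accumulation ratio R = 1 / (1 − e^(−kτ)) = 1 / (1 − 0.2938) = 1.416
Steady-state trough = C₀ × R × e^(−kτ) = 18.9 × 1.416 × 0.2938 = 7.863 mg/L

7.86 mg/L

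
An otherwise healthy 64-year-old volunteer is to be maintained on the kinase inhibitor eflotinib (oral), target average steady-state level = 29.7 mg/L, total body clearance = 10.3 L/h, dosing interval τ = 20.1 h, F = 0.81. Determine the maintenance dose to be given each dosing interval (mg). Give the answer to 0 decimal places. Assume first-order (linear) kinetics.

At steady state, F × (Dose/τ) = Css × CL.
Dose = Css × CL × τ / F = 29.7 × 10.30 × 20.1 / 0.81 = 7591 mg

7591 mg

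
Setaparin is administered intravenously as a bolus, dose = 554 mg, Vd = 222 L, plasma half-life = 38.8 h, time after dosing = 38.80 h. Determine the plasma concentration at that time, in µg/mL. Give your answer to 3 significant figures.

1.25 µg/mL

C₀ = Dose / Vd = 554.0 / 222 = 2.495 mg/L
k = ln2 / t½ = 0.693147 / 38.8 = 0.01786 h⁻¹
t / t½ = 38.80 / 38.8 = 1 half-lives
C = C₀ × (1/2)^1 = 2.495 × 0.5000 = 1.248 mg/L
(1.248 mg/L = 1.248 µg/mL)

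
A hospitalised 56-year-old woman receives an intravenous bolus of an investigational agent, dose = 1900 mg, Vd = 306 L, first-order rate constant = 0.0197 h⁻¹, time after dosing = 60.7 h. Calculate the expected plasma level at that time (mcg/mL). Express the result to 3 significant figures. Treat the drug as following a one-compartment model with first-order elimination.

1.88 mcg/mL

C₀ = Dose / Vd = 1900 / 306 = 6.209 mg/L
C = C₀ · e^(−k·t) = 6.209 × e^(−0.01970 × 60.7)
  = 6.209 × 0.3025 = 1.878 mg/L
(1.878 mg/L = 1.878 mcg/mL)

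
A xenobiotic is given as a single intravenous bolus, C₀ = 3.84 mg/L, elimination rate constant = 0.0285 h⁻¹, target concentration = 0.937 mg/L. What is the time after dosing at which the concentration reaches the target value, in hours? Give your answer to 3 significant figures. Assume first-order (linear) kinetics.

49.5 h

t = ln(C₀ / C) / k = ln(3.840 / 0.937) / 0.02850
  = ln(4.098) / 0.02850 = 1.410 / 0.02850 = 49.47 h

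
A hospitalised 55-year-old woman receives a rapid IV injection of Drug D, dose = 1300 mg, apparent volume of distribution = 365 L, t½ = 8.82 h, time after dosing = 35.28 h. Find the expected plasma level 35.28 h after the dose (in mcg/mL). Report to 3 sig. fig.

0.223 mcg/mL

C₀ = Dose / Vd = 1300 / 365 = 3.562 mg/L
k = ln2 / t½ = 0.693147 / 8.82 = 0.07859 h⁻¹
t / t½ = 35.28 / 8.82 = 4 half-lives
C = C₀ × (1/2)^4 = 3.562 × 0.06250 = 0.2226 mg/L
(0.2226 mg/L = 0.2226 mcg/mL)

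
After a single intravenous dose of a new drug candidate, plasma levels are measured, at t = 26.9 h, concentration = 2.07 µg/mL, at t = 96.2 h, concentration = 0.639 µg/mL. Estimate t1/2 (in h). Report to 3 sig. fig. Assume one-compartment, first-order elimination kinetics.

k = ln(C₁/C₂) / (t₂ − t₁) = ln(2.07/0.639) / (96.2 − 26.9)
  = 1.175 / 69.30 = 0.01696 h⁻¹
t½ = ln2 / k = 0.693147 / 0.01696 = 40.87 h

40.9 h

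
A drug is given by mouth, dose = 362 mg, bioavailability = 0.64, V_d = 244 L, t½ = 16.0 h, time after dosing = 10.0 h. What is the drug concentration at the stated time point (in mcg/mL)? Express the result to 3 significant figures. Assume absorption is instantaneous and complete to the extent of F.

0.616 mcg/mL

Amount reaching circulation = F × Dose = 0.64 × 362.0 = 231.7 mg
C₀ = F·Dose / Vd = 231.7 / 244 = 0.9496 mg/L
k = ln2 / t½ = 0.693147 / 16.0 = 0.04332 h⁻¹
C = C₀ · e^(−k·t) = 0.9496 × e^(−0.04332 × 10.0)
  = 0.9496 × 0.6484 = 0.6157 mg/L
(0.6157 mg/L = 0.6157 mcg/mL)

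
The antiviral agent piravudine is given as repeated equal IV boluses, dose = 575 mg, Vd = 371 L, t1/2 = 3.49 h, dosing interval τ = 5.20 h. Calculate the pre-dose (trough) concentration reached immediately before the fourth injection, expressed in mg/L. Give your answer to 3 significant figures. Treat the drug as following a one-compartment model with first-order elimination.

0.818 mg/L

C₀ per dose = Dose / Vd = 575 / 371 = 1.550 mg/L
k = ln2 / t½ = 0.693147 / 3.49 = 0.1986 h⁻¹
Fraction remaining after one interval: r = e^(−kτ) = e^(−0.1986 × 5.20) = 0.3560
Before dose 4, 3 doses have been given (aged 1τ, 2τ, 3τ).
C_trough = C₀ × (r + r² + … + r^3) = C₀ × r(1−r^3)/(1−r)
        = 1.550 × 0.3560 × (1 − 0.04512) / (1 − 0.3560) = 0.8182 mg/L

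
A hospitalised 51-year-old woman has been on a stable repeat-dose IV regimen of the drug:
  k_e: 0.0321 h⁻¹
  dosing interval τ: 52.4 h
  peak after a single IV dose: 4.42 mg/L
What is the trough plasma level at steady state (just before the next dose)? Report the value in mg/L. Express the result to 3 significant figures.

1.01 mg/L

e^(−kτ) = e^(−0.03210 × 52.4) = 0.1860
Accumulation ratio R = 1 / (1 − e^(−kτ)) = 1 / (1 − 0.1860) = 1.229
Steady-state trough = C₀ × R × e^(−kτ) = 4.42 × 1.229 × 0.1860 = 1.010 mg/L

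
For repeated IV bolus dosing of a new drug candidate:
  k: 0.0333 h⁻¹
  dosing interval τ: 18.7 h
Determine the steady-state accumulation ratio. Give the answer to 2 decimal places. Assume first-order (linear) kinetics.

e^(−kτ) = e^(−0.03330 × 18.7) = 0.5365
Accumulation ratio R = 1 / (1 − e^(−kτ)) = 1 / (1 − 0.5365) = 2.157

2.16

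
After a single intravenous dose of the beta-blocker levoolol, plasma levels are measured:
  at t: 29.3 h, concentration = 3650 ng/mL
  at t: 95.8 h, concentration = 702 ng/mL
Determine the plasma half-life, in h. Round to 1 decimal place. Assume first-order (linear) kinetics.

k = ln(C₁/C₂) / (t₂ − t₁) = ln(3650/702) / (95.8 − 29.3)
  = 1.649 / 66.50 = 0.02480 h⁻¹
t½ = ln2 / k = 0.693147 / 0.02480 = 27.95 h

28.0 h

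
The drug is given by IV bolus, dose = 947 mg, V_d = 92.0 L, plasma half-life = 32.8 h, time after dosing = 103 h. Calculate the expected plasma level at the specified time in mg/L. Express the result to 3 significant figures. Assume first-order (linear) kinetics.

C₀ = Dose / Vd = 947.0 / 92.0 = 10.29 mg/L
k = ln2 / t½ = 0.693147 / 32.8 = 0.02113 h⁻¹
C = C₀ · e^(−k·t) = 10.29 × e^(−0.02113 × 103)
  = 10.29 × 0.1135 = 1.168 mg/L

1.17 mg/L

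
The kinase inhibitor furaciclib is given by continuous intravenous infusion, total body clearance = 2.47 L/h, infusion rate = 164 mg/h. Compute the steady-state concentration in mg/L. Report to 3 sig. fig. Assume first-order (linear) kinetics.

66.4 mg/L

At steady state Css = R₀ / CL = 164 / 2.470 = 66.40 mg/L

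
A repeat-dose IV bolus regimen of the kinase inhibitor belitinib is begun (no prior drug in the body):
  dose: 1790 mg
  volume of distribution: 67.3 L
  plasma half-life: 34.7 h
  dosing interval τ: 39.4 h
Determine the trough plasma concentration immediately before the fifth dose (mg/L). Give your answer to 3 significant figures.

21.3 mg/L

C₀ per dose = Dose / Vd = 1790 / 67.3 = 26.60 mg/L
k = ln2 / t½ = 0.693147 / 34.7 = 0.01998 h⁻¹
Fraction remaining after one interval: r = e^(−kτ) = e^(−0.01998 × 39.4) = 0.4551
Before dose 5, 4 doses have been given (aged 1τ, 2τ, 3τ, 4τ).
C_trough = C₀ × (r + r² + … + r^4) = C₀ × r(1−r^4)/(1−r)
        = 26.60 × 0.4551 × (1 − 0.04290) / (1 − 0.4551) = 21.26 mg/L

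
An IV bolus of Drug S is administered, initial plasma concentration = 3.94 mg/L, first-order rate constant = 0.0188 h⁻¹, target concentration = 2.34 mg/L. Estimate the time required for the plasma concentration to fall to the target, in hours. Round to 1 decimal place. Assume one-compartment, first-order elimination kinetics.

t = ln(C₀ / C) / k = ln(3.940 / 2.34) / 0.01880
  = ln(1.684) / 0.01880 = 0.5212 / 0.01880 = 27.72 h

27.7 h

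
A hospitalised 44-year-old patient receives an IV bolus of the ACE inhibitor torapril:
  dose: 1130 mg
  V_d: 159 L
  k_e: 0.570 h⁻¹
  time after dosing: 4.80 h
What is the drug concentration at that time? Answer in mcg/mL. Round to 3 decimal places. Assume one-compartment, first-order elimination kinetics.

C₀ = Dose / Vd = 1130 / 159 = 7.107 mg/L
C = C₀ · e^(−k·t) = 7.107 × e^(−0.5700 × 4.80)
  = 7.107 × 0.06483 = 0.4607 mg/L
(0.4607 mg/L = 0.4607 mcg/mL)

0.461 mcg/mL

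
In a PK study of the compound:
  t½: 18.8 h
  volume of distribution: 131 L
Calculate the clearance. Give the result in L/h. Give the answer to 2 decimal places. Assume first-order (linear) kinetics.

k = ln2 / t½ = 0.693147 / 18.8 = 0.03687 h⁻¹
CL = k × Vd = 0.03687 × 131 = 4.830 L/h

4.83 L/h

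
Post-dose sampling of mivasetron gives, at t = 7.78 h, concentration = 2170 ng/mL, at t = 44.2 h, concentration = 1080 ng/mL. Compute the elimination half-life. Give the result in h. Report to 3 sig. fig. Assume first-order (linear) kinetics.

36.2 h

k = ln(C₁/C₂) / (t₂ − t₁) = ln(2170/1080) / (44.2 − 7.78)
  = 0.6978 / 36.42 = 0.01916 h⁻¹
t½ = ln2 / k = 0.693147 / 0.01916 = 36.18 h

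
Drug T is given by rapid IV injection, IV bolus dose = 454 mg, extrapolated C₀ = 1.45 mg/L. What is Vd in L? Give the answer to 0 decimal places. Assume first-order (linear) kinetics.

313 L

Vd = Dose / C₀ = 454.0 / 1.45 = 313.1 L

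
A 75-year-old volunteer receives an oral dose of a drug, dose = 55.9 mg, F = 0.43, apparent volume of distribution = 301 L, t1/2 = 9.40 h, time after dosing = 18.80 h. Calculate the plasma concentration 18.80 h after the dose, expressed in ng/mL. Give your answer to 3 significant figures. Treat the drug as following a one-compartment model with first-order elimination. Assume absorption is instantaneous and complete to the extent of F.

Amount reaching circulation = F × Dose = 0.43 × 55.90 = 24.04 mg
C₀ = F·Dose / Vd = 24.04 / 301 = 0.07987 mg/L
k = ln2 / t½ = 0.693147 / 9.40 = 0.07374 h⁻¹
t / t½ = 18.80 / 9.40 = 2 half-lives
C = C₀ × (1/2)^2 = 0.07987 × 0.2500 = 0.01997 mg/L
Convert: 0.01997 mg/L × 1000 = 19.97 ng/mL

20.0 ng/mL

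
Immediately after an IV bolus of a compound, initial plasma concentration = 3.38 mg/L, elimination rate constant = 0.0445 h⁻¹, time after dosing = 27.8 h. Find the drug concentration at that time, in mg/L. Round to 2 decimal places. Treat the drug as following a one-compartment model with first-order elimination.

C = C₀ · e^(−k·t) = 3.380 × e^(−0.04450 × 27.8)
  = 3.380 × 0.2902 = 0.9809 mg/L

0.98 mg/L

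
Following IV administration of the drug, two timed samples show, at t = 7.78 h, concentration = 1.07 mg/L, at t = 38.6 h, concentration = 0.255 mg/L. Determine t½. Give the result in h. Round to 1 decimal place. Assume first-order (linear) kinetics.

k = ln(C₁/C₂) / (t₂ − t₁) = ln(1.07/0.255) / (38.6 − 7.78)
  = 1.434 / 30.82 = 0.04653 h⁻¹
t½ = ln2 / k = 0.693147 / 0.04653 = 14.90 h

14.9 h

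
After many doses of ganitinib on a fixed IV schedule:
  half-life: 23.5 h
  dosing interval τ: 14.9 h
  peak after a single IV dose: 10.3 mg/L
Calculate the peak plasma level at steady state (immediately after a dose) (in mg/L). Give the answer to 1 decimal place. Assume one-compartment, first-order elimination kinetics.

29.0 mg/L

k = ln2 / t½ = 0.693147 / 23.5 = 0.02950 h⁻¹
e^(−kτ) = e^(−0.02950 × 14.9) = 0.6443
Accumulation ratio R = 1 / (1 − e^(−kτ)) = 1 / (1 − 0.6443) = 2.811
Steady-state peak = C₀ × R = 10.3 × 2.811 = 28.95 mg/L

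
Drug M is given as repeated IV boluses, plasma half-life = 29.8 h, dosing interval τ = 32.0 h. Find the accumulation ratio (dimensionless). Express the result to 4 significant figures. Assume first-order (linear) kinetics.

k = ln2 / t½ = 0.693147 / 29.8 = 0.02326 h⁻¹
e^(−kτ) = e^(−0.02326 × 32.0) = 0.4751
Accumulation ratio R = 1 / (1 − e^(−kτ)) = 1 / (1 − 0.4751) = 1.905

1.905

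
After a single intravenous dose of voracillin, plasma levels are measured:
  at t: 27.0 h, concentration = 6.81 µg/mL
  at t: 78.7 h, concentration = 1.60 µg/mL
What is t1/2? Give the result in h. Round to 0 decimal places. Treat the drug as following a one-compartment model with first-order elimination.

k = ln(C₁/C₂) / (t₂ − t₁) = ln(6.81/1.60) / (78.7 − 27.0)
  = 1.448 / 51.70 = 0.02801 h⁻¹
t½ = ln2 / k = 0.693147 / 0.02801 = 24.75 h

25 h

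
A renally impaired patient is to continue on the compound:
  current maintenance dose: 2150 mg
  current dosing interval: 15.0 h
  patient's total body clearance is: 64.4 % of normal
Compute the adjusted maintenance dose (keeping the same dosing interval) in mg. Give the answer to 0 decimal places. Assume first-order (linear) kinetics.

1385 mg

To keep the same average steady-state level, dosing rate must scale with clearance.
CL ratio = 64.4 / 100 = 0.6440
New dose (same interval) = 2150 × 0.6440 = 1385 mg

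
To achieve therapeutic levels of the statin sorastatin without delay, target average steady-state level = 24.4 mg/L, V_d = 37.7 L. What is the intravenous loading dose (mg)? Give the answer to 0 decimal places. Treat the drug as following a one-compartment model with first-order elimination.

LD = Css × Vd = 24.4 × 37.7 = 919.9 mg

920 mg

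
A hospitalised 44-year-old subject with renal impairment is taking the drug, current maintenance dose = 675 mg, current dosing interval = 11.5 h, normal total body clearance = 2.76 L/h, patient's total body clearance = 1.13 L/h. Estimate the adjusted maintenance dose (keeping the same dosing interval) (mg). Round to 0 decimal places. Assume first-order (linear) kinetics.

276 mg

To keep the same average steady-state level, dosing rate must scale with clearance.
CL ratio = 1.13 / 2.76 = 0.4094
New dose (same interval) = 675 × 0.4094 = 276.3 mg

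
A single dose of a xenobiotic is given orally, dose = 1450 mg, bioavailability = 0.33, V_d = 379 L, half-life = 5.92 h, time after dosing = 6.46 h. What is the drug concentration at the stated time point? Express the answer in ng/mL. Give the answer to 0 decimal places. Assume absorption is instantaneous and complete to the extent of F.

Amount reaching circulation = F × Dose = 0.33 × 1450 = 478.5 mg
C₀ = F·Dose / Vd = 478.5 / 379 = 1.263 mg/L
k = ln2 / t½ = 0.693147 / 5.92 = 0.1171 h⁻¹
C = C₀ · e^(−k·t) = 1.263 × e^(−0.1171 × 6.46)
  = 1.263 × 0.4693 = 0.5927 mg/L
Convert: 0.5927 mg/L × 1000 = 592.7 ng/mL

593 ng/mL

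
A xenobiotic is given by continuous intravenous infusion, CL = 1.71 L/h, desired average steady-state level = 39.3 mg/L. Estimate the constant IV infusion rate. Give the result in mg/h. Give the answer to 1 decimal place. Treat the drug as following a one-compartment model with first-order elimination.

At steady state, infusion rate R₀ = Css × CL = 39.3 × 1.710 = 67.20 mg/h

67.2 mg/h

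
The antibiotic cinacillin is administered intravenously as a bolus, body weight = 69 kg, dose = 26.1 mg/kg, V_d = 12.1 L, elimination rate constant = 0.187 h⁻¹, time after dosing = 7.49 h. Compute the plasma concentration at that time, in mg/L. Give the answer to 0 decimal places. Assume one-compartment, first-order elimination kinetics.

37 mg/L

Total dose = 26.1 × 69 = 1801 mg
C₀ = Dose / Vd = 1801 / 12.1 = 148.8 mg/L
C = C₀ · e^(−k·t) = 148.8 × e^(−0.1870 × 7.49)
  = 148.8 × 0.2464 = 36.66 mg/L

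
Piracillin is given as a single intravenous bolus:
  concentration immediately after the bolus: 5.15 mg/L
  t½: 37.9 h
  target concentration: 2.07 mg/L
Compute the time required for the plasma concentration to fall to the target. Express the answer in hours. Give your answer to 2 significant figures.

k = ln2 / t½ = 0.693147 / 37.9 = 0.01829 h⁻¹
t = ln(C₀ / C) / k = ln(5.150 / 2.07) / 0.01829
  = ln(2.488) / 0.01829 = 0.9115 / 0.01829 = 49.84 h

50 h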